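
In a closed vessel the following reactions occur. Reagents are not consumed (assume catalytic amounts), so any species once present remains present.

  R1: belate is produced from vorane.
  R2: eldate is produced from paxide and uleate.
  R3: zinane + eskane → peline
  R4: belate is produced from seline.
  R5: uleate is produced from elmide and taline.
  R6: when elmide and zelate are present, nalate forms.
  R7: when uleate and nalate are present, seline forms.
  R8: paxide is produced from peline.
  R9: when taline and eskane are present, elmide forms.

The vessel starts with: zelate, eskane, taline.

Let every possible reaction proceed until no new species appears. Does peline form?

No

peline would need zinane and eskane (R3), but zinane never forms.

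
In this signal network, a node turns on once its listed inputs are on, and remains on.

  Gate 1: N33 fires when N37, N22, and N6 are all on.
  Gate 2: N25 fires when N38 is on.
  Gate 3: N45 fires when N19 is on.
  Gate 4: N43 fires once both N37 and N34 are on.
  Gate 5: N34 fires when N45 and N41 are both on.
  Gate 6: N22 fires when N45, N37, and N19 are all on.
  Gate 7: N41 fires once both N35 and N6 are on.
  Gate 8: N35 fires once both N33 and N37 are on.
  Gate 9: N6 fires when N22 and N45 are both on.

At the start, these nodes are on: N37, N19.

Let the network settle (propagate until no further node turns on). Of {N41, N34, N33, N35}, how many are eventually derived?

4

Gate 3: N19 on → N45 on.
Gate 6: N45, N37, and N19 on → N22 on.
N22 and N45 are on, so N6 fires (Gate 9).
N37, N22, and N6 are on, so N33 fires (Gate 1).
N33 and N37 are on, so N35 fires (Gate 8).
N35 and N6 are on, so N41 fires (Gate 7).
Gate 5: N45 and N41 on → N34 on.
N41: reached.
N34: reached.
N33: reached.
N35: reached.
All 4 are reached.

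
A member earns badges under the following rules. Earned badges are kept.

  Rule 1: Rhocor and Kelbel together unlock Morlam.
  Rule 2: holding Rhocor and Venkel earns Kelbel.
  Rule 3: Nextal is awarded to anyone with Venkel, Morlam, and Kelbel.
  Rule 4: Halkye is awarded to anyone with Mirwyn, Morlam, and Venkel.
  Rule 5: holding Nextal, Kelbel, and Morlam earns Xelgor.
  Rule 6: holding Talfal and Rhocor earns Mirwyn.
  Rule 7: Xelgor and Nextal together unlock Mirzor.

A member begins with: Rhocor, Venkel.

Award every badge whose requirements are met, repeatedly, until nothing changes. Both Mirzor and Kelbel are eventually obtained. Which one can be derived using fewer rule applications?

Kelbel: With Rhocor and Venkel, Kelbel is earned (Rule 2). [1 rule application]
Mirzor: With Rhocor and Venkel, Kelbel is earned (Rule 2). With Rhocor and Kelbel, Morlam is earned (Rule 1). With Venkel, Morlam, and Kelbel, Nextal is earned (Rule 3). With Nextal, Kelbel, and Morlam, Xelgor is earned (Rule 5). With Xelgor and Nextal, Mirzor is earned (Rule 7). [5 rule applications]
Kelbel needs fewer.

Kelbel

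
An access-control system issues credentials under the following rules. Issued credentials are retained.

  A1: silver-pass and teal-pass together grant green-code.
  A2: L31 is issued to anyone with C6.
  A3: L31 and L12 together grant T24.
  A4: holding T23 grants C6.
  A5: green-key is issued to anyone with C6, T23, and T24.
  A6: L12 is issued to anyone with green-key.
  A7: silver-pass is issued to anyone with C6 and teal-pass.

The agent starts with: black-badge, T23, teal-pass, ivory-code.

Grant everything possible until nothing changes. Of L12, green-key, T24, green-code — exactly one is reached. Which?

green-code

Holding T23 grants C6 (A4).
Holding C6 and teal-pass grants silver-pass (A7).
Holding silver-pass and teal-pass grants green-code (A1).
T24 would need L31 and L12 (A3), but L12 is never granted. L12 would need green-key (A6), but green-key is never granted. green-key would need C6, T23, and T24 (A5), but T24 is never granted.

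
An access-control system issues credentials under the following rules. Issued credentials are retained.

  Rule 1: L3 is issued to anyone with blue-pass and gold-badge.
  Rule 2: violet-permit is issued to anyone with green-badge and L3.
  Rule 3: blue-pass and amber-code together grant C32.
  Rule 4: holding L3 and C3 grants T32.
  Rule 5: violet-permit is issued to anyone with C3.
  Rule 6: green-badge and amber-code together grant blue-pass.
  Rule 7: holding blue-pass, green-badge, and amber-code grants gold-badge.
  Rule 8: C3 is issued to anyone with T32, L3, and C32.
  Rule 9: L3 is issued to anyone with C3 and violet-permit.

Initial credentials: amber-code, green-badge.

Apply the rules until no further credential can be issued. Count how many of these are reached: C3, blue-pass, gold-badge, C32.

Holding green-badge and amber-code grants blue-pass (Rule 6).
Holding blue-pass, green-badge, and amber-code grants gold-badge (Rule 7).
Holding blue-pass and amber-code grants C32 (Rule 3).
C3 would need T32, L3, and C32 (Rule 8), but T32 is never granted.
blue-pass: reached.
gold-badge: reached.
C32: reached.
Reached: blue-pass, gold-badge, and C32 — 3 of the 4.

3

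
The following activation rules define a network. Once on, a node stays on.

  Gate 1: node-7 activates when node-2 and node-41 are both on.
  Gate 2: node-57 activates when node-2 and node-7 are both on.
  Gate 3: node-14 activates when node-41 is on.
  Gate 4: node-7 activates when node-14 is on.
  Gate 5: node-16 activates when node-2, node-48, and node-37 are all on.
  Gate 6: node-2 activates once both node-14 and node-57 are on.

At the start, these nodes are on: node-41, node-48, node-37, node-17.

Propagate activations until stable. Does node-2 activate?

node-2 would need node-14 and node-57 (Gate 6), but node-57 never turns on.

No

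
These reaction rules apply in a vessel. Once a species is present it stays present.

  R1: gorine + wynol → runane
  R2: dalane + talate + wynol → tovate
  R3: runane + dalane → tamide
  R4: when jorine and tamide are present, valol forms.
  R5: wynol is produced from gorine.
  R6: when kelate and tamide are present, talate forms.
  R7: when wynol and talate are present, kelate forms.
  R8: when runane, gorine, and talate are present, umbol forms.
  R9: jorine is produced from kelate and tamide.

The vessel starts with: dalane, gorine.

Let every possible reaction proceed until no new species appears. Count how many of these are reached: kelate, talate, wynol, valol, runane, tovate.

gorine present → wynol forms (R5).
gorine and wynol present → runane forms (R1).
kelate would need wynol and talate (R7), but talate never forms.
talate would need kelate and tamide (R6), but kelate never forms.
wynol: reached.
valol would need jorine and tamide (R4), but jorine never forms.
runane: reached.
tovate would need dalane, talate, and wynol (R2), but talate never forms.
Reached: wynol and runane — 2 of the 6.

2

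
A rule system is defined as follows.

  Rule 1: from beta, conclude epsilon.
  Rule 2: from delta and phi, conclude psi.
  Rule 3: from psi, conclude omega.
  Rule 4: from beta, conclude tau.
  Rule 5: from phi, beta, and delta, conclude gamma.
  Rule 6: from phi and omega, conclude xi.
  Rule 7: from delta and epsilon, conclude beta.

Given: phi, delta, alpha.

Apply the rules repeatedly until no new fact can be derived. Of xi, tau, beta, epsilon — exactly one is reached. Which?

From delta and phi, Rule 2 gives psi.
psi holds, so omega follows (Rule 3).
From phi and omega, Rule 6 gives xi.
beta would need delta and epsilon (Rule 7), but epsilon is never established. epsilon would need beta (Rule 1), but beta is never established. tau would need beta (Rule 4), but beta is never established.

xi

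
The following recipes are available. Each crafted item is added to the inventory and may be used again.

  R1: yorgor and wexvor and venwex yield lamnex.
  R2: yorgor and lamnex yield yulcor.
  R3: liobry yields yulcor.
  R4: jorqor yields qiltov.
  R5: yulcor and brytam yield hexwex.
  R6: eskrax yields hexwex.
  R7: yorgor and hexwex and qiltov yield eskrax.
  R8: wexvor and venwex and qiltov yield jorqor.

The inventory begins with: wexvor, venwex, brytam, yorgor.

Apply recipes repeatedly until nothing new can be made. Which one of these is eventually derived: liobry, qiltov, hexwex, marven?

yorgor and wexvor and venwex → lamnex (R1).
yorgor and lamnex → yulcor (R2).
Using R5, yulcor and brytam make hexwex.
No rule produces marven, and it is not given. qiltov would need jorqor (R4), but jorqor is never obtained. No rule produces liobry, and it is not given.

hexwex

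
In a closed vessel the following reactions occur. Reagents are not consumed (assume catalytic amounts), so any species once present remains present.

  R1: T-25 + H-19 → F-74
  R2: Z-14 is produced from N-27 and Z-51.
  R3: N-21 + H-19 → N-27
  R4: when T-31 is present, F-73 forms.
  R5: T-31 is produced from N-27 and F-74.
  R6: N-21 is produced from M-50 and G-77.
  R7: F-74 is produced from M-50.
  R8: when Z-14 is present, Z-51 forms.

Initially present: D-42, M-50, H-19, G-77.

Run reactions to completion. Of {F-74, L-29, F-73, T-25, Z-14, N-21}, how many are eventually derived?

3

M-50 and G-77 present → N-21 forms (R6).
M-50 present → F-74 forms (R7).
N-21 and H-19 present → N-27 forms (R3).
N-27 and F-74 present → T-31 forms (R5).
T-31 present → F-73 forms (R4).
F-74: reached.
No rule produces L-29, and it is not given.
F-73: reached.
No rule produces T-25, and it is not given.
Z-14 would need N-27 and Z-51 (R2), but Z-51 never forms.
N-21: reached.
Reached: F-74, F-73, and N-21 — 3 of the 6.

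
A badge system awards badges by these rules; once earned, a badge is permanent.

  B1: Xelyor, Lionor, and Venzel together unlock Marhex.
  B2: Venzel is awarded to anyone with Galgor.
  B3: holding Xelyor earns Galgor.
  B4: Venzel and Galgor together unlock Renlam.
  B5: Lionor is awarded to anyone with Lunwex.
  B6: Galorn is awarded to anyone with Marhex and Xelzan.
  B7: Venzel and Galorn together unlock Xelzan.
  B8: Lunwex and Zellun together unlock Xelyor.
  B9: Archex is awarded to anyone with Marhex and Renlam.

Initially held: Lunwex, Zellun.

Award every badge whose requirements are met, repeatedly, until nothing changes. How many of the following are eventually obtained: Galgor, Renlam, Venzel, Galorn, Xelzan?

3

With Lunwex and Zellun, Xelyor is earned (B8).
With Xelyor, Galgor is earned (B3).
With Galgor, Venzel is earned (B2).
With Venzel and Galgor, Renlam is earned (B4).
Galgor: reached.
Renlam: reached.
Venzel: reached.
Galorn would need Marhex and Xelzan (B6), but Xelzan is never earned.
Xelzan would need Venzel and Galorn (B7), but Galorn is never earned.
Reached: Galgor, Renlam, and Venzel — 3 of the 5.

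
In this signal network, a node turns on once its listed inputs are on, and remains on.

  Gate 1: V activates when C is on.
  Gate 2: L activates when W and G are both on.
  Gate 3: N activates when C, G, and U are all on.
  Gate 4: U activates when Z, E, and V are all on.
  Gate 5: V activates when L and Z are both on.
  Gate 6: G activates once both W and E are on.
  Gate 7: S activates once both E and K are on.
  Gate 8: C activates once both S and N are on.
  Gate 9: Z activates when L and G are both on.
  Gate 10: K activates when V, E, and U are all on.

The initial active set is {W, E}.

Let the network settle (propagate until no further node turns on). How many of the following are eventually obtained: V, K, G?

W and E are on, so G activates (Gate 6).
Gate 2: W and G on → L on.
Gate 9: L and G on → Z on.
Gate 5: L and Z on → V on.
Z, E, and V are on, so U activates (Gate 4).
Gate 10: V, E, and U on → K on.
V: reached.
K: reached.
G: reached.
All 3 are reached.

3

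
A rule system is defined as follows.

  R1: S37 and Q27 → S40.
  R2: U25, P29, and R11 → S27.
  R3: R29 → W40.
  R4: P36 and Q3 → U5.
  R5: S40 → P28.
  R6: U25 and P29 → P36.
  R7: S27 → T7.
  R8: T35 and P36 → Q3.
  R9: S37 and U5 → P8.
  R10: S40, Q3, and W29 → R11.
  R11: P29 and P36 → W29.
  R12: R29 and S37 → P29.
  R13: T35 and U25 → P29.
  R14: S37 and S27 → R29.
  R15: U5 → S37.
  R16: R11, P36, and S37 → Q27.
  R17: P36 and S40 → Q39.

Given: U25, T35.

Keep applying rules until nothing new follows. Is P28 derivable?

No

P28 would need S40 (R5), but S40 is never established.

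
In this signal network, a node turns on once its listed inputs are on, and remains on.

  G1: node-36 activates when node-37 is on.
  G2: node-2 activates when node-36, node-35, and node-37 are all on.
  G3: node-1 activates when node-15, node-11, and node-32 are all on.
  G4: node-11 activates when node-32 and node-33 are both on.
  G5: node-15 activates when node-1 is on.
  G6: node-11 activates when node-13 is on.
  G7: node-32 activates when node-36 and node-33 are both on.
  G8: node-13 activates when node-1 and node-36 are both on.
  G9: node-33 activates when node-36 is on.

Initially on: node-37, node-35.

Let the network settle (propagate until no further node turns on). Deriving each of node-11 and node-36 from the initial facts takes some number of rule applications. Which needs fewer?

node-36: G1: node-37 on → node-36 on. [1 rule application]
node-11: node-37 is on, so node-36 activates (G1). node-36 is on, so node-33 activates (G9). G7: node-36 and node-33 on → node-32 on. node-32 and node-33 are on, so node-11 activates (G4). [4 rule applications]
node-36 needs fewer.

node-36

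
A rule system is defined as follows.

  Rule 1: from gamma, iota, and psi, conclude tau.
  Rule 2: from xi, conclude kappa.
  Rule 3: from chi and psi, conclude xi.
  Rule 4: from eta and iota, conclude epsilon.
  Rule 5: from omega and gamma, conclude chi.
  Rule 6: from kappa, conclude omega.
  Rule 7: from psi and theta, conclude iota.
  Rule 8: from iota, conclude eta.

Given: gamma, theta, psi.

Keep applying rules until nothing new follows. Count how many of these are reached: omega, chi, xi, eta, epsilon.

2

From psi and theta, Rule 7 gives iota.
From iota, Rule 8 gives eta.
eta and iota hold, so epsilon follows (Rule 4).
omega would need kappa (Rule 6), but kappa is never established.
chi would need omega and gamma (Rule 5), but omega is never established.
xi would need chi and psi (Rule 3), but chi is never established.
eta: reached.
epsilon: reached.
Reached: eta and epsilon — 2 of the 5.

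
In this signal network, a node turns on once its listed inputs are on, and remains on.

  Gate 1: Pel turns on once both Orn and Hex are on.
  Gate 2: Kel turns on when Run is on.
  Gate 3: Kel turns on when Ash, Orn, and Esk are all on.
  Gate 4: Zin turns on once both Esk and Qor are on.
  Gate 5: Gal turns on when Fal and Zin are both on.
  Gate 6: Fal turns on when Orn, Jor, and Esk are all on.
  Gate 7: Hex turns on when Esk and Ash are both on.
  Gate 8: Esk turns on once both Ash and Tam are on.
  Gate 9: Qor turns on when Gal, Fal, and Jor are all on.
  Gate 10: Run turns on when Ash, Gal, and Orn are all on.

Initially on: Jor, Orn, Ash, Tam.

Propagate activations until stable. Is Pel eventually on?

Ash and Tam are on, so Esk turns on (Gate 8).
Esk and Ash are on, so Hex turns on (Gate 7).
Orn and Hex are on, so Pel turns on (Gate 1).

Yes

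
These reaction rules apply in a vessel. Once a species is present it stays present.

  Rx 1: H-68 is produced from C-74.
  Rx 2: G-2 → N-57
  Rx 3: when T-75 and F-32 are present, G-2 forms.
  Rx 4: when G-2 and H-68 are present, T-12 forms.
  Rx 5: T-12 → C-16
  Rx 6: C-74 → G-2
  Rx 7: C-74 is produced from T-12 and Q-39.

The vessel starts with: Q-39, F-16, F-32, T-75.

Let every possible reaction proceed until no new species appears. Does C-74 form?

C-74 would need T-12 and Q-39 (Rx 7), but T-12 never forms.

No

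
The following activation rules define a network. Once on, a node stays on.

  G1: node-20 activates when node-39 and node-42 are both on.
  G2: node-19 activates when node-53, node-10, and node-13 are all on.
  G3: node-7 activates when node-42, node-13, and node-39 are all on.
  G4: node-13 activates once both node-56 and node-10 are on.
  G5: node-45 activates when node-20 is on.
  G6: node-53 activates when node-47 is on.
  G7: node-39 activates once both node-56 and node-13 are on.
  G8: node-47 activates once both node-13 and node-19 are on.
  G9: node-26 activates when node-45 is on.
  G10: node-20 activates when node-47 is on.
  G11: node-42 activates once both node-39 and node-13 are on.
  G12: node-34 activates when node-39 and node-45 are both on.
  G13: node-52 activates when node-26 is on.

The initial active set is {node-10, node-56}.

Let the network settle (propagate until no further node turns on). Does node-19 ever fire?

No

node-19 would need node-53, node-10, and node-13 (G2), but node-53 never turns on.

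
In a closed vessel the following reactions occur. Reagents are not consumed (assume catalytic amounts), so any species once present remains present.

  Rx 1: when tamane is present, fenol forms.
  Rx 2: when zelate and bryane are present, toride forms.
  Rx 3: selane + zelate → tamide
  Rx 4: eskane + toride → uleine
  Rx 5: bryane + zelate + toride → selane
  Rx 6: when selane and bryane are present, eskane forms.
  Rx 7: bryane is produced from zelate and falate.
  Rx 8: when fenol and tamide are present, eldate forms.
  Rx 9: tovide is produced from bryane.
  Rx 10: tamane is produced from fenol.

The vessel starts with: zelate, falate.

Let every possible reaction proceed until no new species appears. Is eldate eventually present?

eldate would need fenol and tamide (Rx 8), but fenol never forms.

No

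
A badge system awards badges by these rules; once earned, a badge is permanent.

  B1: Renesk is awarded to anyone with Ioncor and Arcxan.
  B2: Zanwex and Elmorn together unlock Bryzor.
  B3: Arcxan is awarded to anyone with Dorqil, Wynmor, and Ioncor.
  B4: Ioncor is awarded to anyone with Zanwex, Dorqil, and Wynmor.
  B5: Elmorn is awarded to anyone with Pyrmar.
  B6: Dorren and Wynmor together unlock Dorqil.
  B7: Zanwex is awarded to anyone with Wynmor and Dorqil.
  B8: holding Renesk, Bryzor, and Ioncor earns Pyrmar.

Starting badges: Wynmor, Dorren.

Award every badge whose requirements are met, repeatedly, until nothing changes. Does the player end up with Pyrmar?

Pyrmar would need Renesk, Bryzor, and Ioncor (B8), but Bryzor is never earned.

No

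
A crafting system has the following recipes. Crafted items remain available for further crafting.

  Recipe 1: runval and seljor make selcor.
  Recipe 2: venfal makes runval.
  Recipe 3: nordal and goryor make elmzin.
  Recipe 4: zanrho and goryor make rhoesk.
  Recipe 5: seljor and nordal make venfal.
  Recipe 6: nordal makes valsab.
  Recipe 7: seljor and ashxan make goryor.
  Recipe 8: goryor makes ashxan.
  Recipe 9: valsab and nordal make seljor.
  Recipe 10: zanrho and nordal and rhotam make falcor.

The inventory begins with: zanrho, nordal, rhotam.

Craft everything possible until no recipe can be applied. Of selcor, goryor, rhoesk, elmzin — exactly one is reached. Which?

selcor

nordal → valsab (Recipe 6).
valsab and nordal → seljor (Recipe 9).
seljor and nordal → venfal (Recipe 5).
Using Recipe 2, venfal makes runval.
Using Recipe 1, runval and seljor make selcor.
elmzin would need nordal and goryor (Recipe 3), but goryor is never obtained. rhoesk would need zanrho and goryor (Recipe 4), but goryor is never obtained. goryor would need seljor and ashxan (Recipe 7), but ashxan is never obtained.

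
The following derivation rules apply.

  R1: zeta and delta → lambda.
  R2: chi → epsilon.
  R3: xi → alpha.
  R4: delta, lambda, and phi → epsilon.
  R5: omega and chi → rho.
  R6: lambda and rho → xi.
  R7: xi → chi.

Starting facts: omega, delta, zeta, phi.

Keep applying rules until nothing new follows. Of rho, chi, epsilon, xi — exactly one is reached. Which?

From zeta and delta, R1 gives lambda.
From delta, lambda, and phi, R4 gives epsilon.
xi would need lambda and rho (R6), but rho is never established. chi would need xi (R7), but xi is never established. rho would need omega and chi (R5), but chi is never established.

epsilon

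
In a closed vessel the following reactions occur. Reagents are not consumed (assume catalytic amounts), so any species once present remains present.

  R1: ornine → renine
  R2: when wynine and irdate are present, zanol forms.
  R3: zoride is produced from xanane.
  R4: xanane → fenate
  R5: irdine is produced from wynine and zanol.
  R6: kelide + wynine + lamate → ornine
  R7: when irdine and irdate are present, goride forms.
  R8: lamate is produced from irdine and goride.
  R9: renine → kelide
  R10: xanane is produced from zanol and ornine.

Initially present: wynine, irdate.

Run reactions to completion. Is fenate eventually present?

fenate would need xanane (R4), but xanane never forms.

No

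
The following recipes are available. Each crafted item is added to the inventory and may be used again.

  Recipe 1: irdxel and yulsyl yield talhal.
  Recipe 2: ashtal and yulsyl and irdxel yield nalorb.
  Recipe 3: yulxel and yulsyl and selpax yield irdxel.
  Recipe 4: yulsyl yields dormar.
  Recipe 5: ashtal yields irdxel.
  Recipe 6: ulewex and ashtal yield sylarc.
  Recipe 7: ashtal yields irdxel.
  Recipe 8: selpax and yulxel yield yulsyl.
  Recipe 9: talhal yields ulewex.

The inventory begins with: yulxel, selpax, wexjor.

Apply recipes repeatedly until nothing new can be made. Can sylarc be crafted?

No

sylarc would need ulewex and ashtal (Recipe 6), but ashtal is never obtained.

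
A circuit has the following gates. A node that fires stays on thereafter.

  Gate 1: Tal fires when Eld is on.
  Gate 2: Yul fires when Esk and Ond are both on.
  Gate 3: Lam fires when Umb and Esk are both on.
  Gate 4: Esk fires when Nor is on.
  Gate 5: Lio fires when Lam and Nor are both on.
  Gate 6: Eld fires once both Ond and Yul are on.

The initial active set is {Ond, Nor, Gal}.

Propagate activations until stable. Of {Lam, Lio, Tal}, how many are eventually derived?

1

Nor is on, so Esk fires (Gate 4).
Gate 2: Esk and Ond on → Yul on.
Ond and Yul are on, so Eld fires (Gate 6).
Gate 1: Eld on → Tal on.
Lam would need Umb and Esk (Gate 3), but Umb never turns on.
Lio would need Lam and Nor (Gate 5), but Lam never turns on.
Tal: reached.
Reached: Tal — 1 of the 3.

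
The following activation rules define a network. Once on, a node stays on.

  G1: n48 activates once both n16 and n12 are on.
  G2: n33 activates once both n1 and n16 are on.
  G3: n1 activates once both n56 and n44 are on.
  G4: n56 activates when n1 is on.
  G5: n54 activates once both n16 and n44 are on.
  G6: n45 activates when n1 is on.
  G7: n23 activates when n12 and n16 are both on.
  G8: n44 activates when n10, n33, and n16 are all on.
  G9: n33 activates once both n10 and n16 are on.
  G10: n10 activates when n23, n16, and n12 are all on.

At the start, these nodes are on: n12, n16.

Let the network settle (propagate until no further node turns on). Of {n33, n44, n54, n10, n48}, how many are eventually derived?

5

G1: n16 and n12 on → n48 on.
G7: n12 and n16 on → n23 on.
n23, n16, and n12 are on, so n10 activates (G10).
G9: n10 and n16 on → n33 on.
G8: n10, n33, and n16 on → n44 on.
G5: n16 and n44 on → n54 on.
n33: reached.
n44: reached.
n54: reached.
n10: reached.
n48: reached.
All 5 are reached.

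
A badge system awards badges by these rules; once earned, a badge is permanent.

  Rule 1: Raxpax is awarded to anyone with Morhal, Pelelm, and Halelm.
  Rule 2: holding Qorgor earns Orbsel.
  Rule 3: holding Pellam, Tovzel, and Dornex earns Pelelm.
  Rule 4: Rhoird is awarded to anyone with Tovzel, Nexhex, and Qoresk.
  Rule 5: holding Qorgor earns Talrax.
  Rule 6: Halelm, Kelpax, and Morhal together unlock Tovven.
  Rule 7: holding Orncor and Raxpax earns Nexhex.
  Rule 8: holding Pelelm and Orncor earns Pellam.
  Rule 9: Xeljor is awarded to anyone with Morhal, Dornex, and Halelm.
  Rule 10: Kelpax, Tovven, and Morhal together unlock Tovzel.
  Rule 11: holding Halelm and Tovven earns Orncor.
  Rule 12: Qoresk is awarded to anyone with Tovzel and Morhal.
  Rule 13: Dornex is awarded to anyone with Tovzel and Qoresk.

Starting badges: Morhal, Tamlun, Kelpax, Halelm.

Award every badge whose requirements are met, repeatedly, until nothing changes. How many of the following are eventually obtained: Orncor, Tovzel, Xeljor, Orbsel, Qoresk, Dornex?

5

With Halelm, Kelpax, and Morhal, Tovven is earned (Rule 6).
With Halelm and Tovven, Orncor is earned (Rule 11).
With Kelpax, Tovven, and Morhal, Tovzel is earned (Rule 10).
With Tovzel and Morhal, Qoresk is earned (Rule 12).
With Tovzel and Qoresk, Dornex is earned (Rule 13).
With Morhal, Dornex, and Halelm, Xeljor is earned (Rule 9).
Orncor: reached.
Tovzel: reached.
Xeljor: reached.
Orbsel would need Qorgor (Rule 2), but Qorgor is never earned.
Qoresk: reached.
Dornex: reached.
Reached: Orncor, Tovzel, Xeljor, Qoresk, and Dornex — 5 of the 6.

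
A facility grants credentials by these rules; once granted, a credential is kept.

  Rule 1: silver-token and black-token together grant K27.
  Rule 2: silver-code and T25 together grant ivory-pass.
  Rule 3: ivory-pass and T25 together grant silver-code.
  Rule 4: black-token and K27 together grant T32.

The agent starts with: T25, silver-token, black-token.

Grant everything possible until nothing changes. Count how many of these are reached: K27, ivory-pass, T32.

Holding silver-token and black-token grants K27 (Rule 1).
Holding black-token and K27 grants T32 (Rule 4).
K27: reached.
ivory-pass would need silver-code and T25 (Rule 2), but silver-code is never granted.
T32: reached.
Reached: K27 and T32 — 2 of the 3.

2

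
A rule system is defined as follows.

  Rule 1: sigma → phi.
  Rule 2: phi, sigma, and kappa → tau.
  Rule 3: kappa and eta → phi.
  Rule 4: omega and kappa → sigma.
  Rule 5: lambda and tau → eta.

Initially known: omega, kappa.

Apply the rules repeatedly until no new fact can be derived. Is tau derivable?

omega and kappa hold, so sigma follows (Rule 4).
sigma holds, so phi follows (Rule 1).
phi, sigma, and kappa hold, so tau follows (Rule 2).

Yes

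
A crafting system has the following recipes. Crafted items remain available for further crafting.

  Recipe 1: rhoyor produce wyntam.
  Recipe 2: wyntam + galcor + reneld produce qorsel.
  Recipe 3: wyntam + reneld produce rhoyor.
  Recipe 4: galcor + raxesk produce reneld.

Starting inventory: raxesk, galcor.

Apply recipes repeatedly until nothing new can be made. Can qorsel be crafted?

qorsel would need wyntam, galcor, and reneld (Recipe 2), but wyntam is never obtained.

No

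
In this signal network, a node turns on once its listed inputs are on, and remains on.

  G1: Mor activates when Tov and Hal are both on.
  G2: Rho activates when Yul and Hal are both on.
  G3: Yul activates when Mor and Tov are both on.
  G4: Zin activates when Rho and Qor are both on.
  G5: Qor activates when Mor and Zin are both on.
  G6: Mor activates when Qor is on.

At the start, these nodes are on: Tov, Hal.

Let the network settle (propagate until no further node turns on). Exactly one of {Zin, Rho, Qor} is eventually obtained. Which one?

Tov and Hal are on, so Mor activates (G1).
G3: Mor and Tov on → Yul on.
G2: Yul and Hal on → Rho on.
Zin would need Rho and Qor (G4), but Qor never turns on. Qor would need Mor and Zin (G5), but Zin never turns on.

Rho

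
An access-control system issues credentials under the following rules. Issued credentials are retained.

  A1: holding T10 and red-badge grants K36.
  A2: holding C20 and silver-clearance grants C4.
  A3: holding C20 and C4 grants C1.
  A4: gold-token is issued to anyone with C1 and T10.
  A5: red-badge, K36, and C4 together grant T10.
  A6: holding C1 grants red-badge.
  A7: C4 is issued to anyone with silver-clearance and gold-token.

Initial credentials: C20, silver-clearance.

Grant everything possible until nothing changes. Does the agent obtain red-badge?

Yes

Holding C20 and silver-clearance grants C4 (A2).
Holding C20 and C4 grants C1 (A3).
Holding C1 grants red-badge (A6).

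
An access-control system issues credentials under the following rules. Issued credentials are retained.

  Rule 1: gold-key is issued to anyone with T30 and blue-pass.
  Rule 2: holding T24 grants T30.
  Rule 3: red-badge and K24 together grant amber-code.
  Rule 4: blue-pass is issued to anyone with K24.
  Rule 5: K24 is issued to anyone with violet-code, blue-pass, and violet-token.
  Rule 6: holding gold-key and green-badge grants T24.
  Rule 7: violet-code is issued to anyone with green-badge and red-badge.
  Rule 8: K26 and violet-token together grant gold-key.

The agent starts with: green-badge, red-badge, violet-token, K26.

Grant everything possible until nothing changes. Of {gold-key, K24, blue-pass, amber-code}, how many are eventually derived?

1

Holding K26 and violet-token grants gold-key (Rule 8).
gold-key: reached.
K24 would need violet-code, blue-pass, and violet-token (Rule 5), but blue-pass is never granted.
blue-pass would need K24 (Rule 4), but K24 is never granted.
amber-code would need red-badge and K24 (Rule 3), but K24 is never granted.
Reached: gold-key — 1 of the 4.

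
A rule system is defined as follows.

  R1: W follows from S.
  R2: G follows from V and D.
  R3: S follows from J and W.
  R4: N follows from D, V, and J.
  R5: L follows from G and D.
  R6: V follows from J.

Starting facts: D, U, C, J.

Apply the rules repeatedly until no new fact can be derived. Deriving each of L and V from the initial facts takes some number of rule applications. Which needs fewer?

V

V: From J, R6 gives V. [1 rule application]
L: J holds, so V follows (R6). V and D hold, so G follows (R2). From G and D, R5 gives L. [3 rule applications]
V needs fewer.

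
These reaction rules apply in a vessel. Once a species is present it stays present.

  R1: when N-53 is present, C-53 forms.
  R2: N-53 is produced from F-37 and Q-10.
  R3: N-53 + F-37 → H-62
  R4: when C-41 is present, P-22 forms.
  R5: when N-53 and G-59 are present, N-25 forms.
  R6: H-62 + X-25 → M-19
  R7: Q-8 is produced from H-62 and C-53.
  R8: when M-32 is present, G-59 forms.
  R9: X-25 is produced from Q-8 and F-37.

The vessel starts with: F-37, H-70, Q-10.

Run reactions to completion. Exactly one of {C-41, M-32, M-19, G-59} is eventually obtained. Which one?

M-19

F-37 and Q-10 present → N-53 forms (R2).
N-53 present → C-53 forms (R1).
N-53 and F-37 present → H-62 forms (R3).
H-62 and C-53 present → Q-8 forms (R7).
Q-8 and F-37 present → X-25 forms (R9).
H-62 and X-25 present → M-19 forms (R6).
G-59 would need M-32 (R8), but M-32 never forms. No rule produces C-41, and it is not given. No rule produces M-32, and it is not given.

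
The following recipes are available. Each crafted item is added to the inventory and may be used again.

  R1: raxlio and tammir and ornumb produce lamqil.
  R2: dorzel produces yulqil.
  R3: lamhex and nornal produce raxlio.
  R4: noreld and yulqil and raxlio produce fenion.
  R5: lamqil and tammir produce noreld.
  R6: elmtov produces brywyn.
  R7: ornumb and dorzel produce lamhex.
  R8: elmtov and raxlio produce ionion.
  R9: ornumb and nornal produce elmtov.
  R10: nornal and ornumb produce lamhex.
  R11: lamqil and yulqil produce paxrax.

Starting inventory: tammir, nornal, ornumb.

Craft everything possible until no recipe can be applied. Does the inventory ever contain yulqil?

No

yulqil would need dorzel (R2), but dorzel is never obtained.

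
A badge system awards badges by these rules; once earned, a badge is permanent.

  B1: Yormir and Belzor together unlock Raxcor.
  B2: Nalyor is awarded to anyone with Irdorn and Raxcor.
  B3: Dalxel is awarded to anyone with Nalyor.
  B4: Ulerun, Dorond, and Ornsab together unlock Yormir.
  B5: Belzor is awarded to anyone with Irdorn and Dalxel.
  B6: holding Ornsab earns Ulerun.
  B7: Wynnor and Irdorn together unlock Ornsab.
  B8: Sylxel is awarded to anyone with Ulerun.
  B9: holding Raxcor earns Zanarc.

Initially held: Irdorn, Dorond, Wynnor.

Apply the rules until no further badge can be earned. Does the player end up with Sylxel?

Yes

With Wynnor and Irdorn, Ornsab is earned (B7).
With Ornsab, Ulerun is earned (B6).
With Ulerun, Sylxel is earned (B8).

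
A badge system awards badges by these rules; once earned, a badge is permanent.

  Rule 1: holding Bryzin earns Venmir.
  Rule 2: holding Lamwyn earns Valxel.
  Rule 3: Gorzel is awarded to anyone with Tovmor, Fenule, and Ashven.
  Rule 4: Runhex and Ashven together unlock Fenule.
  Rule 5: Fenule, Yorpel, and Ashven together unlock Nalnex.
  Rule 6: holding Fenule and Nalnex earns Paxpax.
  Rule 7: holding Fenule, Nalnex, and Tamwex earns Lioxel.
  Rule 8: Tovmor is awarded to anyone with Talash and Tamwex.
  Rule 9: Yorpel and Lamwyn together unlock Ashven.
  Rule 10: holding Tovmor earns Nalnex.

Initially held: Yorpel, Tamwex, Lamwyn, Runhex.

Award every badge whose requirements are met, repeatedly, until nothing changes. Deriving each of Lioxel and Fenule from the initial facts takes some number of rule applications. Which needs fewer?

Fenule

Fenule: With Yorpel and Lamwyn, Ashven is earned (Rule 9). With Runhex and Ashven, Fenule is earned (Rule 4). [2 rule applications]
Lioxel: With Yorpel and Lamwyn, Ashven is earned (Rule 9). With Runhex and Ashven, Fenule is earned (Rule 4). With Fenule, Yorpel, and Ashven, Nalnex is earned (Rule 5). With Fenule, Nalnex, and Tamwex, Lioxel is earned (Rule 7). [4 rule applications]
Fenule needs fewer.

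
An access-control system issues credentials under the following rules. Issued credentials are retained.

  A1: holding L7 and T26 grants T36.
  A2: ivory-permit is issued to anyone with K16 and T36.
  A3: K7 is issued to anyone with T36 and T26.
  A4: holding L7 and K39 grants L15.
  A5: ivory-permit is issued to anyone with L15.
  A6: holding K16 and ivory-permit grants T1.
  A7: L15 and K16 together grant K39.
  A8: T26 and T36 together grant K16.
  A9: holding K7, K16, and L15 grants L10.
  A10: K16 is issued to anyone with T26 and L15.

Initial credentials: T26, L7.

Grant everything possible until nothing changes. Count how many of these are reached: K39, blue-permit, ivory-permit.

1

Holding L7 and T26 grants T36 (A1).
Holding T26 and T36 grants K16 (A8).
Holding K16 and T36 grants ivory-permit (A2).
K39 would need L15 and K16 (A7), but L15 is never granted.
No rule produces blue-permit, and it is not given.
ivory-permit: reached.
Reached: ivory-permit — 1 of the 3.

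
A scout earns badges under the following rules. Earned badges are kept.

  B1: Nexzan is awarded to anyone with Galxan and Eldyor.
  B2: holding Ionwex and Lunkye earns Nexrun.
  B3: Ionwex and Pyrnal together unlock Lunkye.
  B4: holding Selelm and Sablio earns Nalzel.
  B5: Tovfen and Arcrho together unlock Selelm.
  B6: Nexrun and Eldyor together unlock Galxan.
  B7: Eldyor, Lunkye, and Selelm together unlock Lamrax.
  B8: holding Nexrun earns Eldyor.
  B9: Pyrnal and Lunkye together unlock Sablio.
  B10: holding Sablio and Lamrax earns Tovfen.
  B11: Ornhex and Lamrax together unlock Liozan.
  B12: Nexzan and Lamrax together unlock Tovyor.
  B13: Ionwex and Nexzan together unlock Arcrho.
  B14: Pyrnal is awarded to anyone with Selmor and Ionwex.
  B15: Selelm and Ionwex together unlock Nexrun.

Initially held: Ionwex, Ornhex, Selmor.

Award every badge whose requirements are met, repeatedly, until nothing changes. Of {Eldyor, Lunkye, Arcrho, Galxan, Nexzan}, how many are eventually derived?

With Selmor and Ionwex, Pyrnal is earned (B14).
With Ionwex and Pyrnal, Lunkye is earned (B3).
With Ionwex and Lunkye, Nexrun is earned (B2).
With Nexrun, Eldyor is earned (B8).
With Nexrun and Eldyor, Galxan is earned (B6).
With Galxan and Eldyor, Nexzan is earned (B1).
With Ionwex and Nexzan, Arcrho is earned (B13).
Eldyor: reached.
Lunkye: reached.
Arcrho: reached.
Galxan: reached.
Nexzan: reached.
All 5 are reached.

5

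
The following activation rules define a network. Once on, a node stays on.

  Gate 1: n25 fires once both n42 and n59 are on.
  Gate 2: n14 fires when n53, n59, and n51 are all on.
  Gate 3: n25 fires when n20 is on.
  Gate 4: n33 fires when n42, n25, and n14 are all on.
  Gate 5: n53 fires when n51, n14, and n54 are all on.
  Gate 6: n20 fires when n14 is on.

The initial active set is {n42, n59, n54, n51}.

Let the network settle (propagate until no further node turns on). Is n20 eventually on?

No

n20 would need n14 (Gate 6), but n14 never turns on.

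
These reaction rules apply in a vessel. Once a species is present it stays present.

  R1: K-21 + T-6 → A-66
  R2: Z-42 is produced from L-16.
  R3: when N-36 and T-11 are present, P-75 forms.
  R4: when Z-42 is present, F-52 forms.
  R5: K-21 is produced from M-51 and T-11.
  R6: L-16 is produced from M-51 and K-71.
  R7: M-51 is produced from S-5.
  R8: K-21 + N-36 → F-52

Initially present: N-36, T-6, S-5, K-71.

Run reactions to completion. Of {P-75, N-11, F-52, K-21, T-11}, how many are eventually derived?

1

S-5 present → M-51 forms (R7).
M-51 and K-71 present → L-16 forms (R6).
L-16 present → Z-42 forms (R2).
Z-42 present → F-52 forms (R4).
P-75 would need N-36 and T-11 (R3), but T-11 never forms.
No rule produces N-11, and it is not given.
F-52: reached.
K-21 would need M-51 and T-11 (R5), but T-11 never forms.
No rule produces T-11, and it is not given.
Reached: F-52 — 1 of the 5.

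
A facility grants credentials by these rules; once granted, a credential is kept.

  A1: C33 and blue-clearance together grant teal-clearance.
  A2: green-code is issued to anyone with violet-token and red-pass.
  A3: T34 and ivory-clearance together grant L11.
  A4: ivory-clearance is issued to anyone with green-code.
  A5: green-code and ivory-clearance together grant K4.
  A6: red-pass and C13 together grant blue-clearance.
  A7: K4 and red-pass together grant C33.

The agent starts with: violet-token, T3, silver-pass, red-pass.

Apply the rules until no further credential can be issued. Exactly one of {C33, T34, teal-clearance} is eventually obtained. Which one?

Holding violet-token and red-pass grants green-code (A2).
Holding green-code grants ivory-clearance (A4).
Holding green-code and ivory-clearance grants K4 (A5).
Holding K4 and red-pass grants C33 (A7).
teal-clearance would need C33 and blue-clearance (A1), but blue-clearance is never granted. No rule produces T34, and it is not given.

C33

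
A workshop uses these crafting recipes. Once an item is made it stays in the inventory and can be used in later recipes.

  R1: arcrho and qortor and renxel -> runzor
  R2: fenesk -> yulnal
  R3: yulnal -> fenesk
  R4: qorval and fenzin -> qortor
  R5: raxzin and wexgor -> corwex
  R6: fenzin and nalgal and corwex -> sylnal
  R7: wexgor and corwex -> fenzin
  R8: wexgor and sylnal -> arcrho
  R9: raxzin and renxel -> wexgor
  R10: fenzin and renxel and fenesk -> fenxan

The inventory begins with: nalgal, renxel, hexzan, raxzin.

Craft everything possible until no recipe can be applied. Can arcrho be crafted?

Yes

raxzin and renxel -> wexgor (R9).
raxzin and wexgor -> corwex (R5).
Using R7, wexgor and corwex make fenzin.
fenzin and nalgal and corwex -> sylnal (R6).
wexgor and sylnal -> arcrho (R8).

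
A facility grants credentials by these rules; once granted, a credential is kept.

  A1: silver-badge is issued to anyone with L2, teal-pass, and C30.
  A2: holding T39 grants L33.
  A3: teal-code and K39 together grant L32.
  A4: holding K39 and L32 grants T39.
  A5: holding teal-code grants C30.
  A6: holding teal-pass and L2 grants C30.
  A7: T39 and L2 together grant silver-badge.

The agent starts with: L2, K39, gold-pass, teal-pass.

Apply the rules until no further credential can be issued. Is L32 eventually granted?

L32 would need teal-code and K39 (A3), but teal-code is never granted.

No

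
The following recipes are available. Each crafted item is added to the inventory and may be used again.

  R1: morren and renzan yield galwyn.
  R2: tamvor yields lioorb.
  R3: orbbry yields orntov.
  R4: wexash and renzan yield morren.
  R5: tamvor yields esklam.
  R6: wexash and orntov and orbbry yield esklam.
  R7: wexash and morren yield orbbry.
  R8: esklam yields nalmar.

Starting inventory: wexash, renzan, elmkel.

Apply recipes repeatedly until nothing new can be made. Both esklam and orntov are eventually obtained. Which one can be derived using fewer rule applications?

orntov: wexash and renzan → morren (R4). wexash and morren → orbbry (R7). orbbry → orntov (R3). [3 rule applications]
esklam: Using R4, wexash and renzan make morren. wexash and morren → orbbry (R7). orbbry → orntov (R3). wexash and orntov and orbbry → esklam (R6). [4 rule applications]
orntov needs fewer.

orntov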